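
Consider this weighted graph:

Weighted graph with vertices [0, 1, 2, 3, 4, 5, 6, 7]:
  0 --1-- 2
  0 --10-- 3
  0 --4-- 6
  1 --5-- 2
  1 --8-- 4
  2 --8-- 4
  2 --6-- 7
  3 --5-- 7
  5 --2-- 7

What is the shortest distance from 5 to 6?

Using Dijkstra's algorithm from vertex 5:
Shortest path: 5 -> 7 -> 2 -> 0 -> 6
Total weight: 2 + 6 + 1 + 4 = 13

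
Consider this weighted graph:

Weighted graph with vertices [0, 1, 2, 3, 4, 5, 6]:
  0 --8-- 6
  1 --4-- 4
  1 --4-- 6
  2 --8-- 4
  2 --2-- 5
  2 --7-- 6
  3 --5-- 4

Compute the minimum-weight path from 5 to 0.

Using Dijkstra's algorithm from vertex 5:
Shortest path: 5 -> 2 -> 6 -> 0
Total weight: 2 + 7 + 8 = 17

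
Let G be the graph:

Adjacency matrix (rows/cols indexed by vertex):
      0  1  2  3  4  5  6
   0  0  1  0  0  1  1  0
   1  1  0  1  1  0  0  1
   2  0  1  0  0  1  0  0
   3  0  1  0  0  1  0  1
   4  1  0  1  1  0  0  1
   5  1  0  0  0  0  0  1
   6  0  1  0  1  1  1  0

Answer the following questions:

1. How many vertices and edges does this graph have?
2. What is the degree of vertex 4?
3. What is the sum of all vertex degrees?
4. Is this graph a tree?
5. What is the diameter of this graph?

Count: 7 vertices, 11 edges.
Vertex 4 has neighbors [0, 2, 3, 6], degree = 4.
Handshaking lemma: 2 * 11 = 22.
A tree on 7 vertices has 6 edges. This graph has 11 edges (5 extra). Not a tree.
Diameter (longest shortest path) = 3.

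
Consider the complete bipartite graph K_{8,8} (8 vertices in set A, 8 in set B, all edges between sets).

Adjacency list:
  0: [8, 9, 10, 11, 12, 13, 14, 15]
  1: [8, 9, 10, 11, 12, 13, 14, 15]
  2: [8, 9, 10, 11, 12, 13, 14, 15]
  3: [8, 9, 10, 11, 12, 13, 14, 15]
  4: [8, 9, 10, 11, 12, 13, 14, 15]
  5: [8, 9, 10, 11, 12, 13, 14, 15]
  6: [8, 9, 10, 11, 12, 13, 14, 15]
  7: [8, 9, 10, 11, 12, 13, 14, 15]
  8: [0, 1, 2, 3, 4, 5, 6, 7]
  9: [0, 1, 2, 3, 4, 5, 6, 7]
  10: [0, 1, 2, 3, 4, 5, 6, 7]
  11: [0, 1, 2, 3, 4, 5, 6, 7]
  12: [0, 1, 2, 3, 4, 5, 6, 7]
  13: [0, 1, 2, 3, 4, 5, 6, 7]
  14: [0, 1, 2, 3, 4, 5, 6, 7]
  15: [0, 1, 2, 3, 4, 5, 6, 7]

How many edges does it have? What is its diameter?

K_{8,8} has 8 * 8 = 64 edges.
Any vertex reaches any opposite-side vertex in 1 step; same-side vertices reach in 2 steps via any opposite-side vertex.
Diameter = 2.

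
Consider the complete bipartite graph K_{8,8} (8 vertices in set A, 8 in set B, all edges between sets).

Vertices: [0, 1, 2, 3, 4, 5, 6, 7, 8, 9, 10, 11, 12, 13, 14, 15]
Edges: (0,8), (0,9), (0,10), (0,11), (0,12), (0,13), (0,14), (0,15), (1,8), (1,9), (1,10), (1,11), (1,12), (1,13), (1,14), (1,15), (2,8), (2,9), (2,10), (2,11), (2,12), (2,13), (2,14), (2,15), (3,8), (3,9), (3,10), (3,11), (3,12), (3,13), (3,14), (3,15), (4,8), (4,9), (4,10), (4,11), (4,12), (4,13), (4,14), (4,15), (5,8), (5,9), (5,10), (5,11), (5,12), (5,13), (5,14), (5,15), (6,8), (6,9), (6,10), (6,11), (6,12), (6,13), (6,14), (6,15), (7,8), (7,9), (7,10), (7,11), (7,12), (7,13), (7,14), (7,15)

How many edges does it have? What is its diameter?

K_{8,8} has 8 * 8 = 64 edges.
Any vertex reaches any opposite-side vertex in 1 step; same-side vertices reach in 2 steps via any opposite-side vertex.
Diameter = 2.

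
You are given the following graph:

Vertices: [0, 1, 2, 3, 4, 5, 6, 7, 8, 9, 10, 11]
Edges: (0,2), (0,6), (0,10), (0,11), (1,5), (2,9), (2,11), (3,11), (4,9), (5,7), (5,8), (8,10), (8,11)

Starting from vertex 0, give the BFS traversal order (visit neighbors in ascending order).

BFS from vertex 0 (neighbors processed in ascending order):
Visit order: 0, 2, 6, 10, 11, 9, 8, 3, 4, 5, 1, 7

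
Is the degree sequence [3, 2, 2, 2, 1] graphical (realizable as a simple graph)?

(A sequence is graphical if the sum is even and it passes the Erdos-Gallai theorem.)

Sum of degrees = 10. Sum is even and passes Erdos-Gallai. The sequence IS graphical.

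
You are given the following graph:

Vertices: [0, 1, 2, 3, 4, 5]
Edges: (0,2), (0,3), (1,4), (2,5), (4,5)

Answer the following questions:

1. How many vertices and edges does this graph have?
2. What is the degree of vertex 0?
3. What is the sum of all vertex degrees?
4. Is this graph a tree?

Count: 6 vertices, 5 edges.
Vertex 0 has neighbors [2, 3], degree = 2.
Handshaking lemma: 2 * 5 = 10.
A graph is a tree iff it is connected and has exactly n-1 edges. This graph is connected (all 6 vertices in one component) and has 6-1 = 5 edges. It is a tree.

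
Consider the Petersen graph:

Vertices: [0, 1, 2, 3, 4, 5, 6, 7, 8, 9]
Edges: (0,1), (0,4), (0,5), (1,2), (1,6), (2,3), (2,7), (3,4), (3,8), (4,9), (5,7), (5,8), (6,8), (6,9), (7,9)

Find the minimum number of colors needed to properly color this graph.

The Petersen graph contains odd cycles (e.g. the outer 5-cycle), so chi >= 3.
A proper 3-coloring exists (it is a well-known 3-chromatic graph).
Chromatic number = 3.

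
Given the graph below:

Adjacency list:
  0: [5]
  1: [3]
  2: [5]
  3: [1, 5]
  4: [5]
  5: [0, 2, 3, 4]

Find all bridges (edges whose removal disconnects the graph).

A bridge is an edge whose removal increases the number of connected components.
Bridges found: (0,5), (1,3), (2,5), (3,5), (4,5)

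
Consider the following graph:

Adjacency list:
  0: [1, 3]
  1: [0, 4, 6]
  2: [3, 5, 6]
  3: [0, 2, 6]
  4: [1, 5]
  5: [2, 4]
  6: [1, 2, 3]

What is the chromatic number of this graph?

The graph has a maximum clique of size 3 (lower bound on chromatic number).
A valid 3-coloring: {0: 2, 1: 0, 2: 0, 3: 1, 4: 1, 5: 2, 6: 2}.
Chromatic number = 3.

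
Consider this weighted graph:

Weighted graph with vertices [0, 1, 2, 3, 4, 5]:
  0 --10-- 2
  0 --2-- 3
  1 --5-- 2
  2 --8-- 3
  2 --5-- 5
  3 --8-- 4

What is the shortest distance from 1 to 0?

Using Dijkstra's algorithm from vertex 1:
Shortest path: 1 -> 2 -> 0
Total weight: 5 + 10 = 15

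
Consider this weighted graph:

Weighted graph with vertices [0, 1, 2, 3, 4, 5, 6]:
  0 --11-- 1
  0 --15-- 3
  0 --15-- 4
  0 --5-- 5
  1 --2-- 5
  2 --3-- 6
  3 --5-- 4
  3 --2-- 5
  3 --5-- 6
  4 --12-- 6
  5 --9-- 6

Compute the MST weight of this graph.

Applying Kruskal's algorithm (sort edges by weight, add if no cycle):
  Add (1,5) w=2
  Add (3,5) w=2
  Add (2,6) w=3
  Add (0,5) w=5
  Add (3,4) w=5
  Add (3,6) w=5
  Skip (5,6) w=9 (creates cycle)
  Skip (0,1) w=11 (creates cycle)
  Skip (4,6) w=12 (creates cycle)
  Skip (0,3) w=15 (creates cycle)
  Skip (0,4) w=15 (creates cycle)
MST weight = 22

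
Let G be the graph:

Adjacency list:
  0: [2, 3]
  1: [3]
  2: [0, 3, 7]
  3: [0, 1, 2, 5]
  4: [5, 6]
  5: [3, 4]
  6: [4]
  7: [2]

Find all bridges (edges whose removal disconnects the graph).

A bridge is an edge whose removal increases the number of connected components.
Bridges found: (1,3), (2,7), (3,5), (4,5), (4,6)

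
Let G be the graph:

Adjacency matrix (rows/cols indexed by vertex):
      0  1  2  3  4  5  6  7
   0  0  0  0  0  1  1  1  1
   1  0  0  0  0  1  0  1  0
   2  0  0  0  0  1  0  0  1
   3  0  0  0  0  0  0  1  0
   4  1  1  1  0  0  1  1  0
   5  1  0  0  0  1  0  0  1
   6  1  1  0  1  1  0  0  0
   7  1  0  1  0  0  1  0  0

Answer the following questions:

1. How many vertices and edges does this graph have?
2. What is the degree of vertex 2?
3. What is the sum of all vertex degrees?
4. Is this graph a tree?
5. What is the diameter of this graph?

Count: 8 vertices, 12 edges.
Vertex 2 has neighbors [4, 7], degree = 2.
Handshaking lemma: 2 * 12 = 24.
A tree on 8 vertices has 7 edges. This graph has 12 edges (5 extra). Not a tree.
Diameter (longest shortest path) = 3.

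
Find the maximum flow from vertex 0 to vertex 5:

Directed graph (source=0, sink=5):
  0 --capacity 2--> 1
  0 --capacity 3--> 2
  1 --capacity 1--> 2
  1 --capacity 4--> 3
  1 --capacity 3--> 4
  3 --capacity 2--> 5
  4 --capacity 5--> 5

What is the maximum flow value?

Computing max flow:
  Flow on (0->1): 2/2
  Flow on (1->3): 2/4
  Flow on (3->5): 2/2
Maximum flow = 2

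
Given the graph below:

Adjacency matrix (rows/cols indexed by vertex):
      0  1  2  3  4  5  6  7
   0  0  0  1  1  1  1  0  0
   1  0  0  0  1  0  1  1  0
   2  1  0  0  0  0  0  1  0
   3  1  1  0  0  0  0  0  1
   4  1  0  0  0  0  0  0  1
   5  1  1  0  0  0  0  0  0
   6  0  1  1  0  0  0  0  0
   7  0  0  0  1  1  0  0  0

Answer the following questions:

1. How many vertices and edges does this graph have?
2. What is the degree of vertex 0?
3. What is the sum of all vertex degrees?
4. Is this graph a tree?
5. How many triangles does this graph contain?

Count: 8 vertices, 10 edges.
Vertex 0 has neighbors [2, 3, 4, 5], degree = 4.
Handshaking lemma: 2 * 10 = 20.
A tree on 8 vertices has 7 edges. This graph has 10 edges (3 extra). Not a tree.
Number of triangles = 0.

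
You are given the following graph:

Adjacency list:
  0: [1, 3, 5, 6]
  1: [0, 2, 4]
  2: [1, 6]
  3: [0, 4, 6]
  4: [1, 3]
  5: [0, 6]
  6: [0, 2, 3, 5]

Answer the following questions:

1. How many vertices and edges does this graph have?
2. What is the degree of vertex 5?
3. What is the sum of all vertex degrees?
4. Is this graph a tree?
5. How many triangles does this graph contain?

Count: 7 vertices, 10 edges.
Vertex 5 has neighbors [0, 6], degree = 2.
Handshaking lemma: 2 * 10 = 20.
A tree on 7 vertices has 6 edges. This graph has 10 edges (4 extra). Not a tree.
Number of triangles = 2.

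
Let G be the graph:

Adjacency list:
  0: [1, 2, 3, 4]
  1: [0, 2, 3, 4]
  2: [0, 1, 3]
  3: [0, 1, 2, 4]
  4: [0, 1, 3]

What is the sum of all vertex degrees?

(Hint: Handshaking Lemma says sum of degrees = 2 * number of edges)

Count edges: 9 edges.
By Handshaking Lemma: sum of degrees = 2 * 9 = 18.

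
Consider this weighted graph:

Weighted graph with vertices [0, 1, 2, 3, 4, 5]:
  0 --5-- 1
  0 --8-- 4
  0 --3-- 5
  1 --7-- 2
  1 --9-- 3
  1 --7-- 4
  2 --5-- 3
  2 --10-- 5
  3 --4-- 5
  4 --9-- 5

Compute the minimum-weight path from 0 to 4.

Using Dijkstra's algorithm from vertex 0:
Shortest path: 0 -> 4
Total weight: 8 = 8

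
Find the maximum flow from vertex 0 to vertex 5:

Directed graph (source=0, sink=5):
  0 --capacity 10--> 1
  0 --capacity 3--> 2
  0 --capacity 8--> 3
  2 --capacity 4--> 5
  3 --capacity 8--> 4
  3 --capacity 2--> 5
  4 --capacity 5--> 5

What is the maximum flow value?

Computing max flow:
  Flow on (0->2): 3/3
  Flow on (0->3): 7/8
  Flow on (2->5): 3/4
  Flow on (3->4): 5/8
  Flow on (3->5): 2/2
  Flow on (4->5): 5/5
Maximum flow = 10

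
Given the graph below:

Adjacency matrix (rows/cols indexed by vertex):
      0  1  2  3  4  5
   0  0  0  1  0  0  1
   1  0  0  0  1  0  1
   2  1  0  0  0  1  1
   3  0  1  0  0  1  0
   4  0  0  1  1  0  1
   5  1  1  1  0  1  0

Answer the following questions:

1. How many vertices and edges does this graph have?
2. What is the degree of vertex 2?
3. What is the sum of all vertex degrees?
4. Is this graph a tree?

Count: 6 vertices, 8 edges.
Vertex 2 has neighbors [0, 4, 5], degree = 3.
Handshaking lemma: 2 * 8 = 16.
A tree on 6 vertices has 5 edges. This graph has 8 edges (3 extra). Not a tree.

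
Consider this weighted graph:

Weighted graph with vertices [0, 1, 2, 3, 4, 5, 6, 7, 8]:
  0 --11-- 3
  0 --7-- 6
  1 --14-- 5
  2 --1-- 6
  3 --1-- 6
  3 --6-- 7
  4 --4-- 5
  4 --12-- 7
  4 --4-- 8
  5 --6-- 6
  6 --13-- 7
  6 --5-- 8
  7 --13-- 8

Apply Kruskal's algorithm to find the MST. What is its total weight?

Applying Kruskal's algorithm (sort edges by weight, add if no cycle):
  Add (2,6) w=1
  Add (3,6) w=1
  Add (4,5) w=4
  Add (4,8) w=4
  Add (6,8) w=5
  Add (3,7) w=6
  Skip (5,6) w=6 (creates cycle)
  Add (0,6) w=7
  Skip (0,3) w=11 (creates cycle)
  Skip (4,7) w=12 (creates cycle)
  Skip (6,7) w=13 (creates cycle)
  Skip (7,8) w=13 (creates cycle)
  Add (1,5) w=14
MST weight = 42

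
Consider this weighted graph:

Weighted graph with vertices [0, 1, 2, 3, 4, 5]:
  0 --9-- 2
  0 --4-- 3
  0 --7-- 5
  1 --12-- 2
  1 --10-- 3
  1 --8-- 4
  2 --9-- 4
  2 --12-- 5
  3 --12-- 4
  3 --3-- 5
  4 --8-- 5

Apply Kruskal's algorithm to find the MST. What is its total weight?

Applying Kruskal's algorithm (sort edges by weight, add if no cycle):
  Add (3,5) w=3
  Add (0,3) w=4
  Skip (0,5) w=7 (creates cycle)
  Add (1,4) w=8
  Add (4,5) w=8
  Add (0,2) w=9
  Skip (2,4) w=9 (creates cycle)
  Skip (1,3) w=10 (creates cycle)
  Skip (1,2) w=12 (creates cycle)
  Skip (2,5) w=12 (creates cycle)
  Skip (3,4) w=12 (creates cycle)
MST weight = 32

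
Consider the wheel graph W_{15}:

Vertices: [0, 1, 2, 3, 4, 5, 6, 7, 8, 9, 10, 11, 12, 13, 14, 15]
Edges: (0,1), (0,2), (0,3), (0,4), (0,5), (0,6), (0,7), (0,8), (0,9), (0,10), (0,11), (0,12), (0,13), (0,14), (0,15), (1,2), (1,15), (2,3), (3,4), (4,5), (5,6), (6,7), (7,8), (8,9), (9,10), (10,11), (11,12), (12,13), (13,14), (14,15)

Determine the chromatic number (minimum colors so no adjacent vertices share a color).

W_{15} = C_{15} plus a hub adjacent to every cycle vertex.
The outer cycle needs 3 colors (odd cycle); the hub is adjacent to all of them so needs a fresh color.
Chromatic number = 3 + 1 = 4.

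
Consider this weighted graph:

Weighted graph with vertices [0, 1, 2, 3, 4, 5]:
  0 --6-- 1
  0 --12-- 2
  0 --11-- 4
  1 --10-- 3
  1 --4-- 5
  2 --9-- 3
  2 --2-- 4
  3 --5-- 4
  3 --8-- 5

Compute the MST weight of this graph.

Applying Kruskal's algorithm (sort edges by weight, add if no cycle):
  Add (2,4) w=2
  Add (1,5) w=4
  Add (3,4) w=5
  Add (0,1) w=6
  Add (3,5) w=8
  Skip (2,3) w=9 (creates cycle)
  Skip (1,3) w=10 (creates cycle)
  Skip (0,4) w=11 (creates cycle)
  Skip (0,2) w=12 (creates cycle)
MST weight = 25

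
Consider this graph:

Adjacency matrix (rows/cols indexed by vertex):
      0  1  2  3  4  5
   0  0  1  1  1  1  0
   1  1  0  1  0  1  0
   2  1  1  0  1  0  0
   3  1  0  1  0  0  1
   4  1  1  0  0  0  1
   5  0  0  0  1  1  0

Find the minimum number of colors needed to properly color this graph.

The graph has a maximum clique of size 3 (lower bound on chromatic number).
A valid 3-coloring: {0: 0, 1: 1, 2: 2, 3: 1, 4: 2, 5: 0}.
Chromatic number = 3.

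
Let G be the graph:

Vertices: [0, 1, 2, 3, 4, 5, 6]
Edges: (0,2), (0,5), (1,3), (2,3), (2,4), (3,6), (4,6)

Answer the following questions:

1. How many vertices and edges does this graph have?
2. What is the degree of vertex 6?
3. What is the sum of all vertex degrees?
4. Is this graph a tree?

Count: 7 vertices, 7 edges.
Vertex 6 has neighbors [3, 4], degree = 2.
Handshaking lemma: 2 * 7 = 14.
A tree on 7 vertices has 6 edges. This graph has 7 edges (1 extra). Not a tree.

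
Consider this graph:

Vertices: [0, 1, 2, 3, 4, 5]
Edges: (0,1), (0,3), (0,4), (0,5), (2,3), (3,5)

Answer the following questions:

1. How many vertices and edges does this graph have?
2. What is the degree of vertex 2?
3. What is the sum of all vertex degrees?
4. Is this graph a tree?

Count: 6 vertices, 6 edges.
Vertex 2 has neighbors [3], degree = 1.
Handshaking lemma: 2 * 6 = 12.
A tree on 6 vertices has 5 edges. This graph has 6 edges (1 extra). Not a tree.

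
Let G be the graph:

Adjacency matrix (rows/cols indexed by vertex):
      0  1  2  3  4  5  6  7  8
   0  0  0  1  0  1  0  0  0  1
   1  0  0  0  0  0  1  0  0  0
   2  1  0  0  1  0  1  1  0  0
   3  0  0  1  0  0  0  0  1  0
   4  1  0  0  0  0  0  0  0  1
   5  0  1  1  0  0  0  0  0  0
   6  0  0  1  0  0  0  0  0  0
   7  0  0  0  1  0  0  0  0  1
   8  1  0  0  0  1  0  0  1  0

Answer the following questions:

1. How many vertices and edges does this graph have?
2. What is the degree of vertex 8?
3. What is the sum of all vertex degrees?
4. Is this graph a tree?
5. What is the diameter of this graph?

Count: 9 vertices, 10 edges.
Vertex 8 has neighbors [0, 4, 7], degree = 3.
Handshaking lemma: 2 * 10 = 20.
A tree on 9 vertices has 8 edges. This graph has 10 edges (2 extra). Not a tree.
Diameter (longest shortest path) = 4.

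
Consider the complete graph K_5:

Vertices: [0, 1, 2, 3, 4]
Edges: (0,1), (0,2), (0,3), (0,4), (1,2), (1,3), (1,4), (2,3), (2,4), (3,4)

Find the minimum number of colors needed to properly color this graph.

In K_5, every vertex is adjacent to every other vertex.
Each vertex needs a unique color.
Chromatic number = 5.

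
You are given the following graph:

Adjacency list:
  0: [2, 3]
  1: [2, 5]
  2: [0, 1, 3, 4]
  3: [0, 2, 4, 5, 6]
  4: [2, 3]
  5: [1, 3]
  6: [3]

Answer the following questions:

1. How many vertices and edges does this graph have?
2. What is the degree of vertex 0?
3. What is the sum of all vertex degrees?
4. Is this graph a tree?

Count: 7 vertices, 9 edges.
Vertex 0 has neighbors [2, 3], degree = 2.
Handshaking lemma: 2 * 9 = 18.
A tree on 7 vertices has 6 edges. This graph has 9 edges (3 extra). Not a tree.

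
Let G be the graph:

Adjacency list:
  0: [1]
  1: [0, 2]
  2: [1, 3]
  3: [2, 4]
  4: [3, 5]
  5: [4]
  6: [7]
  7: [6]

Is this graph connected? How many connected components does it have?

Checking connectivity: the graph has 2 connected component(s).
Components: [[0, 1, 2, 3, 4, 5], [6, 7]]. The graph is NOT connected.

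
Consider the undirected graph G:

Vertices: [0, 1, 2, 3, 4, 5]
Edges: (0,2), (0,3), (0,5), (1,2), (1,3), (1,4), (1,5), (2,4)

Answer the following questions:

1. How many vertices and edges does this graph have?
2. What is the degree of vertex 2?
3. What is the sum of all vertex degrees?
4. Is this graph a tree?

Count: 6 vertices, 8 edges.
Vertex 2 has neighbors [0, 1, 4], degree = 3.
Handshaking lemma: 2 * 8 = 16.
A tree on 6 vertices has 5 edges. This graph has 8 edges (3 extra). Not a tree.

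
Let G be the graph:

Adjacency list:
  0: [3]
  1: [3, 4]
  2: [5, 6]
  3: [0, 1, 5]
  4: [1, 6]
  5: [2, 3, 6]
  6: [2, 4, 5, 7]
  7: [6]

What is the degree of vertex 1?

Vertex 1 has neighbors [3, 4], so deg(1) = 2.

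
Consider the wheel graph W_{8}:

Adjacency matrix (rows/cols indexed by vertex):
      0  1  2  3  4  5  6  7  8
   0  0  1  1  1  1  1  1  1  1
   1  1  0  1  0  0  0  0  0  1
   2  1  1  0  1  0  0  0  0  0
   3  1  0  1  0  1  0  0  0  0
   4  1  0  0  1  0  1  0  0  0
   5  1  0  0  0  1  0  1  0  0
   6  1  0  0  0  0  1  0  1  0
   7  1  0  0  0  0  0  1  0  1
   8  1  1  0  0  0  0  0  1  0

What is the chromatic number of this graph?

W_{8} = C_{8} plus a hub adjacent to every cycle vertex.
The outer cycle needs 2 colors (even cycle); the hub is adjacent to all of them so needs a fresh color.
Chromatic number = 2 + 1 = 3.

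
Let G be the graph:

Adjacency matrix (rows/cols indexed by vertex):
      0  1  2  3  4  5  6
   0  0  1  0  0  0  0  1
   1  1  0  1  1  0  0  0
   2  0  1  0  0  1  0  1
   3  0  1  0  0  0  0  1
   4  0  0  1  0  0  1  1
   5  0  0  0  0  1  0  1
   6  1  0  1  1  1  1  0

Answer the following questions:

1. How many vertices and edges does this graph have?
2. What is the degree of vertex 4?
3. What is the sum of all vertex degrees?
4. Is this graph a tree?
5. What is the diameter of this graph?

Count: 7 vertices, 10 edges.
Vertex 4 has neighbors [2, 5, 6], degree = 3.
Handshaking lemma: 2 * 10 = 20.
A tree on 7 vertices has 6 edges. This graph has 10 edges (4 extra). Not a tree.
Diameter (longest shortest path) = 3.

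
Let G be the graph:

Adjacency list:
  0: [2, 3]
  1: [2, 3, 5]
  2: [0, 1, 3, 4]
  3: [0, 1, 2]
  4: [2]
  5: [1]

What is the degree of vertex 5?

Vertex 5 has neighbors [1], so deg(5) = 1.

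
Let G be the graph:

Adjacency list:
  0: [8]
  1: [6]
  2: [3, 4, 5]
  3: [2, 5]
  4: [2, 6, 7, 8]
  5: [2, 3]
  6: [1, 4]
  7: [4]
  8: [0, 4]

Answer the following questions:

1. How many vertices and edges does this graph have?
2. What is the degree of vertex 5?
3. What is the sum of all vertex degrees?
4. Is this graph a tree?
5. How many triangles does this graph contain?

Count: 9 vertices, 9 edges.
Vertex 5 has neighbors [2, 3], degree = 2.
Handshaking lemma: 2 * 9 = 18.
A tree on 9 vertices has 8 edges. This graph has 9 edges (1 extra). Not a tree.
Number of triangles = 1.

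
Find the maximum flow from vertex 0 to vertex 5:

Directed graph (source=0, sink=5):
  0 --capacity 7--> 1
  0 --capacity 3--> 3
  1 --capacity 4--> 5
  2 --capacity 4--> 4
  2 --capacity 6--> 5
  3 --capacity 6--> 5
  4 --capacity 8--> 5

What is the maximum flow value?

Computing max flow:
  Flow on (0->1): 4/7
  Flow on (0->3): 3/3
  Flow on (1->5): 4/4
  Flow on (3->5): 3/6
Maximum flow = 7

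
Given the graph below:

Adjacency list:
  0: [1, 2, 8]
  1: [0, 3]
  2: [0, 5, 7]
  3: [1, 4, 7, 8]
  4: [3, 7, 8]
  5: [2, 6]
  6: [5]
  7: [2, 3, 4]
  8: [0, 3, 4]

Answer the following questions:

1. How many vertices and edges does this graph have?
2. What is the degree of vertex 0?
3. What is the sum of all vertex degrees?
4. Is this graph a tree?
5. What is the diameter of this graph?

Count: 9 vertices, 12 edges.
Vertex 0 has neighbors [1, 2, 8], degree = 3.
Handshaking lemma: 2 * 12 = 24.
A tree on 9 vertices has 8 edges. This graph has 12 edges (4 extra). Not a tree.
Diameter (longest shortest path) = 4.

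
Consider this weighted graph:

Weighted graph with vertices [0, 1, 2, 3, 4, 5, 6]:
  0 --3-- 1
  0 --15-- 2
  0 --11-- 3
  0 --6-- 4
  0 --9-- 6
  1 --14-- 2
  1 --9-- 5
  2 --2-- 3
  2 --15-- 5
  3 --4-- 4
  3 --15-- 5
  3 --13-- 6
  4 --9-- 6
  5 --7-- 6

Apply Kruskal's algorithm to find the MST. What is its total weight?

Applying Kruskal's algorithm (sort edges by weight, add if no cycle):
  Add (2,3) w=2
  Add (0,1) w=3
  Add (3,4) w=4
  Add (0,4) w=6
  Add (5,6) w=7
  Add (0,6) w=9
  Skip (1,5) w=9 (creates cycle)
  Skip (4,6) w=9 (creates cycle)
  Skip (0,3) w=11 (creates cycle)
  Skip (3,6) w=13 (creates cycle)
  Skip (1,2) w=14 (creates cycle)
  Skip (0,2) w=15 (creates cycle)
  Skip (2,5) w=15 (creates cycle)
  Skip (3,5) w=15 (creates cycle)
MST weight = 31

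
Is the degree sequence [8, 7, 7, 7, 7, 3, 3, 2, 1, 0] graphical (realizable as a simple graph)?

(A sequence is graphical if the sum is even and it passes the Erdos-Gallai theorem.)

Sum of degrees = 45. Sum is odd, so the sequence is NOT graphical.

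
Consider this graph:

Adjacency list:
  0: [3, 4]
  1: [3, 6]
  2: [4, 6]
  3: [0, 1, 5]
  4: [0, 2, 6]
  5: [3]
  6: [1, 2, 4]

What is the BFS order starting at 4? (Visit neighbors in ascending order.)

BFS from vertex 4 (neighbors processed in ascending order):
Visit order: 4, 0, 2, 6, 3, 1, 5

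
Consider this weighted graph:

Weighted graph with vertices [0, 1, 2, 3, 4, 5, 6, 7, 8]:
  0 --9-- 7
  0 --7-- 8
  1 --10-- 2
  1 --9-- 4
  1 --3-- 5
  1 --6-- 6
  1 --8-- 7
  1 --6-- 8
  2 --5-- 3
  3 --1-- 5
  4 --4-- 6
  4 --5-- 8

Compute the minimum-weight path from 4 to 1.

Using Dijkstra's algorithm from vertex 4:
Shortest path: 4 -> 1
Total weight: 9 = 9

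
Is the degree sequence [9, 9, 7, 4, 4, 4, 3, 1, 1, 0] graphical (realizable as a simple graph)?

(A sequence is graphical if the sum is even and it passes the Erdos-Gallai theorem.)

Sum of degrees = 42. Sum is even but fails Erdos-Gallai. The sequence is NOT graphical.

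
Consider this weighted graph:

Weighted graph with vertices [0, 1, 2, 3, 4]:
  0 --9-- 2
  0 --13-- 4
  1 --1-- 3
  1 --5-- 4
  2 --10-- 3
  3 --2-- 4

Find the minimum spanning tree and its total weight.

Applying Kruskal's algorithm (sort edges by weight, add if no cycle):
  Add (1,3) w=1
  Add (3,4) w=2
  Skip (1,4) w=5 (creates cycle)
  Add (0,2) w=9
  Add (2,3) w=10
  Skip (0,4) w=13 (creates cycle)
MST weight = 22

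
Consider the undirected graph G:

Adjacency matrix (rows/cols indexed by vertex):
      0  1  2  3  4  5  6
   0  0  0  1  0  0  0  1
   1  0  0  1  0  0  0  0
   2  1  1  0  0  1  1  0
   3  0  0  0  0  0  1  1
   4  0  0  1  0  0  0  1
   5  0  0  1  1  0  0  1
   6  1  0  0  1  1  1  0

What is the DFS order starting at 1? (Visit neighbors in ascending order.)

DFS from vertex 1 (neighbors processed in ascending order):
Visit order: 1, 2, 0, 6, 3, 5, 4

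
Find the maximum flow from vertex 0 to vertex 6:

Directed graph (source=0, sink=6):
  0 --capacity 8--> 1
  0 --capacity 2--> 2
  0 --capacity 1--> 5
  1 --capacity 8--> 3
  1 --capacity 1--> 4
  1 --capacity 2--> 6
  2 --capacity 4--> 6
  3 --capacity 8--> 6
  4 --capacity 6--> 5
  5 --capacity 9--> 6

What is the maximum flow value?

Computing max flow:
  Flow on (0->1): 8/8
  Flow on (0->2): 2/2
  Flow on (0->5): 1/1
  Flow on (1->3): 6/8
  Flow on (1->6): 2/2
  Flow on (2->6): 2/4
  Flow on (3->6): 6/8
  Flow on (5->6): 1/9
Maximum flow = 11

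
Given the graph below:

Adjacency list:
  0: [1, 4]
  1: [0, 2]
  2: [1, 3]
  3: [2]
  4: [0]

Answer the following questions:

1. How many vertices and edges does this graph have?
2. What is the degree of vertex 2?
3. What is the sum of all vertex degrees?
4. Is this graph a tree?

Count: 5 vertices, 4 edges.
Vertex 2 has neighbors [1, 3], degree = 2.
Handshaking lemma: 2 * 4 = 8.
A graph is a tree iff it is connected and has exactly n-1 edges. This graph is connected (all 5 vertices in one component) and has 5-1 = 4 edges. It is a tree.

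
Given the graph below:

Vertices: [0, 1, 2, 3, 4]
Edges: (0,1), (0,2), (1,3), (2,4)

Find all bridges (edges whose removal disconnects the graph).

A bridge is an edge whose removal increases the number of connected components.
Bridges found: (0,1), (0,2), (1,3), (2,4)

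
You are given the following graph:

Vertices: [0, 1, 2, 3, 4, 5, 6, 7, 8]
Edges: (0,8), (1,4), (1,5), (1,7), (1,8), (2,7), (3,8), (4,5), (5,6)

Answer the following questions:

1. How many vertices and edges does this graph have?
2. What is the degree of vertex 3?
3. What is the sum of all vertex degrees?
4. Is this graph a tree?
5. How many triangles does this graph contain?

Count: 9 vertices, 9 edges.
Vertex 3 has neighbors [8], degree = 1.
Handshaking lemma: 2 * 9 = 18.
A tree on 9 vertices has 8 edges. This graph has 9 edges (1 extra). Not a tree.
Number of triangles = 1.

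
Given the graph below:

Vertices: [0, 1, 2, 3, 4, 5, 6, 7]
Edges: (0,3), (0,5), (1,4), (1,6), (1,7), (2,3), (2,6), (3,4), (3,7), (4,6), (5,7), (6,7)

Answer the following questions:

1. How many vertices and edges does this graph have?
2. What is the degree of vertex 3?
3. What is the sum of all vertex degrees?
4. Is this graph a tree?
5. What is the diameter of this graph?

Count: 8 vertices, 12 edges.
Vertex 3 has neighbors [0, 2, 4, 7], degree = 4.
Handshaking lemma: 2 * 12 = 24.
A tree on 8 vertices has 7 edges. This graph has 12 edges (5 extra). Not a tree.
Diameter (longest shortest path) = 3.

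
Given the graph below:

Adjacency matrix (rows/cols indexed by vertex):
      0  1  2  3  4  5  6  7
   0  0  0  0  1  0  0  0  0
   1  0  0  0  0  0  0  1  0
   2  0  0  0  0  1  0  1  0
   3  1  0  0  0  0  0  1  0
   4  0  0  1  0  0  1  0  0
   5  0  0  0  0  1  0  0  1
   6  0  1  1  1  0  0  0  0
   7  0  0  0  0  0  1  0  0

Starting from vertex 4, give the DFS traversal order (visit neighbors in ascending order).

DFS from vertex 4 (neighbors processed in ascending order):
Visit order: 4, 2, 6, 1, 3, 0, 5, 7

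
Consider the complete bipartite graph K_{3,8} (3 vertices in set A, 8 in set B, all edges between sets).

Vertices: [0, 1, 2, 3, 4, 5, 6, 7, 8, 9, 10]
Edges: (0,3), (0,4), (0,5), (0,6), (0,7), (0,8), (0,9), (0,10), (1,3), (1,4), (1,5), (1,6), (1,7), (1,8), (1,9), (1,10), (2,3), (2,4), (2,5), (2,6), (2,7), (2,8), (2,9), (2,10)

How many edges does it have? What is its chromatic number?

K_{3,8} has 3 * 8 = 24 edges.
Bipartite graphs have chromatic number 2 (color each partition differently).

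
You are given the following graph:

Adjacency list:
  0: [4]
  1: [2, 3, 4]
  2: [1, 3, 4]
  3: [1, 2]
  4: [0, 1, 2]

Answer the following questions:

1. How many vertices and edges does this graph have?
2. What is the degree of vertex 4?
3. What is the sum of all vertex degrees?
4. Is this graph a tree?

Count: 5 vertices, 6 edges.
Vertex 4 has neighbors [0, 1, 2], degree = 3.
Handshaking lemma: 2 * 6 = 12.
A tree on 5 vertices has 4 edges. This graph has 6 edges (2 extra). Not a tree.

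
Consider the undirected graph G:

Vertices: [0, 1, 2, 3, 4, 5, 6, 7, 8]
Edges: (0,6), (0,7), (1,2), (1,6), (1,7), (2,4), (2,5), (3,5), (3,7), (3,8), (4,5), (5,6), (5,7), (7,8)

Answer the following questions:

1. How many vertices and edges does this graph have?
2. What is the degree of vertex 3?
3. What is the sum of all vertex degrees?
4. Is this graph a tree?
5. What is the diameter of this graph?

Count: 9 vertices, 14 edges.
Vertex 3 has neighbors [5, 7, 8], degree = 3.
Handshaking lemma: 2 * 14 = 28.
A tree on 9 vertices has 8 edges. This graph has 14 edges (6 extra). Not a tree.
Diameter (longest shortest path) = 3.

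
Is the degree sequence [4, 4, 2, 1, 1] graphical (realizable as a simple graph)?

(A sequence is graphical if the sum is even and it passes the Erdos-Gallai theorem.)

Sum of degrees = 12. Sum is even but fails Erdos-Gallai. The sequence is NOT graphical.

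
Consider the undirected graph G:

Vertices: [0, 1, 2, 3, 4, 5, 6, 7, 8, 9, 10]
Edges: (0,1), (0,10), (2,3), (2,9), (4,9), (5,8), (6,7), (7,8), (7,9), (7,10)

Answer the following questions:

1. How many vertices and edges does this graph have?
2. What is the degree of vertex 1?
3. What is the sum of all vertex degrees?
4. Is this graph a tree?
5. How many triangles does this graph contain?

Count: 11 vertices, 10 edges.
Vertex 1 has neighbors [0], degree = 1.
Handshaking lemma: 2 * 10 = 20.
A graph is a tree iff it is connected and has exactly n-1 edges. This graph is connected (all 11 vertices in one component) and has 11-1 = 10 edges. It is a tree.
Number of triangles = 0.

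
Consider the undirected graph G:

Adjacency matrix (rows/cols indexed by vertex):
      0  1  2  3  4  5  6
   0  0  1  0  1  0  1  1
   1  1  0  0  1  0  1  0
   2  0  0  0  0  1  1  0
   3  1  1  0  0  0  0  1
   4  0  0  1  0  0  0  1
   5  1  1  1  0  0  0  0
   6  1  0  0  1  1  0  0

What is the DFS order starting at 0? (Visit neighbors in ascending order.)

DFS from vertex 0 (neighbors processed in ascending order):
Visit order: 0, 1, 3, 6, 4, 2, 5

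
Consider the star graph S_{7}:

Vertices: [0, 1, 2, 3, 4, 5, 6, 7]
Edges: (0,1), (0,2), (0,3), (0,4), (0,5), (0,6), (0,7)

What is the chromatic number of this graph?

S_{7} has one hub adjacent to 7 leaves; leaves are pairwise non-adjacent.
Color the hub 0 and every leaf 1.
Chromatic number = 2.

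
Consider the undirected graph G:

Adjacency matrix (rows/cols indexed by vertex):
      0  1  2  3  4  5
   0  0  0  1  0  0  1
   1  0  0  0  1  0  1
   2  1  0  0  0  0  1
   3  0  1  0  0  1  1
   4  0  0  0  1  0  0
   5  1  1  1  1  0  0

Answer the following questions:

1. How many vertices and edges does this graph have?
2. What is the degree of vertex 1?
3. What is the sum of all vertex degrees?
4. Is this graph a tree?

Count: 6 vertices, 7 edges.
Vertex 1 has neighbors [3, 5], degree = 2.
Handshaking lemma: 2 * 7 = 14.
A tree on 6 vertices has 5 edges. This graph has 7 edges (2 extra). Not a tree.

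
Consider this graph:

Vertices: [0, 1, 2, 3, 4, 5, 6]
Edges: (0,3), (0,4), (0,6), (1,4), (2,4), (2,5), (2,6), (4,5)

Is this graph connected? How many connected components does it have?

Checking connectivity: the graph has 1 connected component(s).
All vertices are reachable from each other. The graph IS connected.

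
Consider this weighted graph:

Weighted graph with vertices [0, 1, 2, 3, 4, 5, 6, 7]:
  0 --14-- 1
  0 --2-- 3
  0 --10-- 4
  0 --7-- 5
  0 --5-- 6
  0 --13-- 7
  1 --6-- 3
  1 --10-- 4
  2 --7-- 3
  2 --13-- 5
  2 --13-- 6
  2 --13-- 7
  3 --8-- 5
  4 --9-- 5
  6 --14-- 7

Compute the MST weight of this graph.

Applying Kruskal's algorithm (sort edges by weight, add if no cycle):
  Add (0,3) w=2
  Add (0,6) w=5
  Add (1,3) w=6
  Add (0,5) w=7
  Add (2,3) w=7
  Skip (3,5) w=8 (creates cycle)
  Add (4,5) w=9
  Skip (0,4) w=10 (creates cycle)
  Skip (1,4) w=10 (creates cycle)
  Add (0,7) w=13
  Skip (2,7) w=13 (creates cycle)
  Skip (2,6) w=13 (creates cycle)
  Skip (2,5) w=13 (creates cycle)
  Skip (0,1) w=14 (creates cycle)
  Skip (6,7) w=14 (creates cycle)
MST weight = 49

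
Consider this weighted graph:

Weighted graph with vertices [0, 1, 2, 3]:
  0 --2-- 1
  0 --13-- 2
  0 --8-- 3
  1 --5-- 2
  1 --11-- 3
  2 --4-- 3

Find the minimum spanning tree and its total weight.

Applying Kruskal's algorithm (sort edges by weight, add if no cycle):
  Add (0,1) w=2
  Add (2,3) w=4
  Add (1,2) w=5
  Skip (0,3) w=8 (creates cycle)
  Skip (1,3) w=11 (creates cycle)
  Skip (0,2) w=13 (creates cycle)
MST weight = 11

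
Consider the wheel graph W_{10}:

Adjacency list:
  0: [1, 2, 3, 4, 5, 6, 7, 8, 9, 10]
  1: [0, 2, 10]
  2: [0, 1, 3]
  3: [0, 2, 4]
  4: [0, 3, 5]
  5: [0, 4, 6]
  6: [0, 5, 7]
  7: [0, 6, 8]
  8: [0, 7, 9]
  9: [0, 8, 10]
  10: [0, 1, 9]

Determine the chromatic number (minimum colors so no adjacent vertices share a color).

W_{10} = C_{10} plus a hub adjacent to every cycle vertex.
The outer cycle needs 2 colors (even cycle); the hub is adjacent to all of them so needs a fresh color.
Chromatic number = 2 + 1 = 3.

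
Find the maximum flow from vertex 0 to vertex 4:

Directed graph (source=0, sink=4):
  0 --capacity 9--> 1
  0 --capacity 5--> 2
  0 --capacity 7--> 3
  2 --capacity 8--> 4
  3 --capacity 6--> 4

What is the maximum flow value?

Computing max flow:
  Flow on (0->2): 5/5
  Flow on (0->3): 6/7
  Flow on (2->4): 5/8
  Flow on (3->4): 6/6
Maximum flow = 11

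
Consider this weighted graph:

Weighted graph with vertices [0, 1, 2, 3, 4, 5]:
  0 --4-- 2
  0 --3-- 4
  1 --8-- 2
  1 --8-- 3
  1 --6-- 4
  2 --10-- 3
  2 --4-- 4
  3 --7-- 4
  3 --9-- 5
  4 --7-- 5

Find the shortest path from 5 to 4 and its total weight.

Using Dijkstra's algorithm from vertex 5:
Shortest path: 5 -> 4
Total weight: 7 = 7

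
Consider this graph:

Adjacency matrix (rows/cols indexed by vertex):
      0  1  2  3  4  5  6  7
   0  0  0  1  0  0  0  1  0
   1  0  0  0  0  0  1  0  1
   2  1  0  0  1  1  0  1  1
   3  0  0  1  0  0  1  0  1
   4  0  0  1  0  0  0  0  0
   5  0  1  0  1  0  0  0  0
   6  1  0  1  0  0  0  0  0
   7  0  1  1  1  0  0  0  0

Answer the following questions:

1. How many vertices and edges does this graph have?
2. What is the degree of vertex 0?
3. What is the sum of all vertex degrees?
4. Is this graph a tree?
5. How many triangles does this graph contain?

Count: 8 vertices, 10 edges.
Vertex 0 has neighbors [2, 6], degree = 2.
Handshaking lemma: 2 * 10 = 20.
A tree on 8 vertices has 7 edges. This graph has 10 edges (3 extra). Not a tree.
Number of triangles = 2.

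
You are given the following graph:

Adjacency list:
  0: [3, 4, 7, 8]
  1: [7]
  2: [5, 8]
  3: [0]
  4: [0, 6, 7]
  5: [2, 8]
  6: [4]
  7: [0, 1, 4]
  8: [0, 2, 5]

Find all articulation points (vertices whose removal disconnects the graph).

An articulation point is a vertex whose removal disconnects the graph.
Articulation points: [0, 4, 7, 8]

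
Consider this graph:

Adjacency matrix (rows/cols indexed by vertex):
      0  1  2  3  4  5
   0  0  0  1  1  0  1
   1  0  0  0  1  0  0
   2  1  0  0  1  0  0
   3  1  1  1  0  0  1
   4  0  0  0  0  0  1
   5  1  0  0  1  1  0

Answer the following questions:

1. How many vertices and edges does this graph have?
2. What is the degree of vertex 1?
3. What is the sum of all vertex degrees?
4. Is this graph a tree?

Count: 6 vertices, 7 edges.
Vertex 1 has neighbors [3], degree = 1.
Handshaking lemma: 2 * 7 = 14.
A tree on 6 vertices has 5 edges. This graph has 7 edges (2 extra). Not a tree.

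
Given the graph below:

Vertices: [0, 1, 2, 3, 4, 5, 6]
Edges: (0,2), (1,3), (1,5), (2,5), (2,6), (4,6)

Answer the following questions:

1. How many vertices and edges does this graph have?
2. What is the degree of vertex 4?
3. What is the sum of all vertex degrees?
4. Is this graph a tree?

Count: 7 vertices, 6 edges.
Vertex 4 has neighbors [6], degree = 1.
Handshaking lemma: 2 * 6 = 12.
A graph is a tree iff it is connected and has exactly n-1 edges. This graph is connected (all 7 vertices in one component) and has 7-1 = 6 edges. It is a tree.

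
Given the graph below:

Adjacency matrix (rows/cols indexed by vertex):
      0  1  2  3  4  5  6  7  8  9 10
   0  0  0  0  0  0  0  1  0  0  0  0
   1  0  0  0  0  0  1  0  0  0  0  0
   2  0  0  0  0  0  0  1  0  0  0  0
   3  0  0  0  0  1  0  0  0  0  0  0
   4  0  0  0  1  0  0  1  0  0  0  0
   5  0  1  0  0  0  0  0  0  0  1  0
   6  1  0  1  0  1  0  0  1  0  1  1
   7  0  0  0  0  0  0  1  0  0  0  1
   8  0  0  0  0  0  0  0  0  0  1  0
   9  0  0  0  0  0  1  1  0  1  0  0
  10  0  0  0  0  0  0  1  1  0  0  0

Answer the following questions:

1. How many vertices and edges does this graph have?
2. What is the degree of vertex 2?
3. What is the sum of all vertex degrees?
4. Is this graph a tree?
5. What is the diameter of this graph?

Count: 11 vertices, 11 edges.
Vertex 2 has neighbors [6], degree = 1.
Handshaking lemma: 2 * 11 = 22.
A tree on 11 vertices has 10 edges. This graph has 11 edges (1 extra). Not a tree.
Diameter (longest shortest path) = 5.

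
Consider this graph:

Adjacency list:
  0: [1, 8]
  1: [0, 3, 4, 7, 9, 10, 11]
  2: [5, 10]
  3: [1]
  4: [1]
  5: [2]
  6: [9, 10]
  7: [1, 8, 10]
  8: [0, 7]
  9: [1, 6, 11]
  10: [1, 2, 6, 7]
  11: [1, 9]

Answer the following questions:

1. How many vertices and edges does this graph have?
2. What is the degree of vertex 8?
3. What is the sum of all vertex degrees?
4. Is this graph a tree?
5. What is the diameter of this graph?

Count: 12 vertices, 15 edges.
Vertex 8 has neighbors [0, 7], degree = 2.
Handshaking lemma: 2 * 15 = 30.
A tree on 12 vertices has 11 edges. This graph has 15 edges (4 extra). Not a tree.
Diameter (longest shortest path) = 4.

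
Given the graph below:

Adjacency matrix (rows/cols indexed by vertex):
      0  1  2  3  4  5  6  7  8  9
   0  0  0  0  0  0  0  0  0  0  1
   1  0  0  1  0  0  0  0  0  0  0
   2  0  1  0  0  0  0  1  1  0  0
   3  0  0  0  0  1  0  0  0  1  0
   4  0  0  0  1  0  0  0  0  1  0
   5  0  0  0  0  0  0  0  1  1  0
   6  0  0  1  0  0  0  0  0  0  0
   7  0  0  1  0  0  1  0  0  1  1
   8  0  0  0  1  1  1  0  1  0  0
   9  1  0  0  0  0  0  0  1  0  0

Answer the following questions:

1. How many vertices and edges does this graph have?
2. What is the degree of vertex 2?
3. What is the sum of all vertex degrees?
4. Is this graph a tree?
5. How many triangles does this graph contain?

Count: 10 vertices, 11 edges.
Vertex 2 has neighbors [1, 6, 7], degree = 3.
Handshaking lemma: 2 * 11 = 22.
A tree on 10 vertices has 9 edges. This graph has 11 edges (2 extra). Not a tree.
Number of triangles = 2.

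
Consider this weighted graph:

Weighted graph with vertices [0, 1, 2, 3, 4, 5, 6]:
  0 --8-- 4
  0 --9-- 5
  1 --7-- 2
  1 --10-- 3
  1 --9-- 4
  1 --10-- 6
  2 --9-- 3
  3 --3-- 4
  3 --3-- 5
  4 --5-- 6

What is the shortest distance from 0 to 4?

Using Dijkstra's algorithm from vertex 0:
Shortest path: 0 -> 4
Total weight: 8 = 8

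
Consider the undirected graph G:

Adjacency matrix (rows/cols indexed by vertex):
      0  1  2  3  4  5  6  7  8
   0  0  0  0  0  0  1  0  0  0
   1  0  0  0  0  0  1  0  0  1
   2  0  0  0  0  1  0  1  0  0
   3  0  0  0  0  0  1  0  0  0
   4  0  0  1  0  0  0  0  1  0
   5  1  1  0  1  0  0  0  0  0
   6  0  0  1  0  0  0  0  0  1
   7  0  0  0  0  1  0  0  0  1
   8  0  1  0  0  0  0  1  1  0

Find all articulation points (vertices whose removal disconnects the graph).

An articulation point is a vertex whose removal disconnects the graph.
Articulation points: [1, 5, 8]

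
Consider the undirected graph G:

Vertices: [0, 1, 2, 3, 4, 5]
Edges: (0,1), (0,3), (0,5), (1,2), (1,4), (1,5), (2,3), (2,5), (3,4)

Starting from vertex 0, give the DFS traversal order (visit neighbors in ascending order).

DFS from vertex 0 (neighbors processed in ascending order):
Visit order: 0, 1, 2, 3, 4, 5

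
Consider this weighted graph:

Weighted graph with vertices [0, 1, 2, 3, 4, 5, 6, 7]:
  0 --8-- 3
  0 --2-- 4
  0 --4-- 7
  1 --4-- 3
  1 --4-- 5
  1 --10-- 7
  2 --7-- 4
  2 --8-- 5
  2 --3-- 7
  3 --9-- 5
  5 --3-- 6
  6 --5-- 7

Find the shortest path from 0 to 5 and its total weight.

Using Dijkstra's algorithm from vertex 0:
Shortest path: 0 -> 7 -> 6 -> 5
Total weight: 4 + 5 + 3 = 12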